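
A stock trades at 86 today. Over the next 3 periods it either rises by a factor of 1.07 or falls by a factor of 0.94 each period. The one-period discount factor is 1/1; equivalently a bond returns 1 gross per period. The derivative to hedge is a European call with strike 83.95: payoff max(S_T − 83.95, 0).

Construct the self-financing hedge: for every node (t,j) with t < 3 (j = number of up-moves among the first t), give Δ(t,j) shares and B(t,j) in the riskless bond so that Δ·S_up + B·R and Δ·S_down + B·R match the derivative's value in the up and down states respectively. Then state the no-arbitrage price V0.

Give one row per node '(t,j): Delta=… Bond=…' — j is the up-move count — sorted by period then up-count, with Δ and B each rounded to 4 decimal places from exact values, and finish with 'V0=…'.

The replicating-portfolio and risk-neutral prices coincide; use p* = (1−0.94)/(1.07−0.94) = 0.4615 for the latter.
Terminal payoffs: V(3,0)=0.0000, V(3,1)=0.0000, V(3,2)=8.6037, V(3,3)=21.4037
(2,0): S=75.9896. Δ = (V_up−V_dn)/(S_up−S_dn) = (0.0000−0.0000)/(81.3089−71.4302) = 0.0000. V = [p*·0.0000 + (1−p*)·0.0000]/1 = 0.0000. B = V − Δ·S = 0.0000.
(2,1): S=86.4988. Δ = (V_up−V_dn)/(S_up−S_dn) = (8.6037−0.0000)/(92.5537−81.3089) = 0.7651. V = [p*·8.6037 + (1−p*)·0.0000]/1 = 3.9709. B = V − Δ·S = -62.2115.
(2,2): S=98.4614. Δ = (V_up−V_dn)/(S_up−S_dn) = (21.4037−8.6037)/(105.3537−92.5537) = 1.0000. V = [p*·21.4037 + (1−p*)·8.6037]/1 = 14.5114. B = V − Δ·S = -83.9500.
(1,0): S=80.8400. Δ = (V_up−V_dn)/(S_up−S_dn) = (3.9709−0.0000)/(86.4988−75.9896) = 0.3779. V = [p*·3.9709 + (1−p*)·0.0000]/1 = 1.8327. B = V − Δ·S = -28.7130.
(1,1): S=92.0200. Δ = (V_up−V_dn)/(S_up−S_dn) = (14.5114−3.9709)/(98.4614−86.4988) = 0.8811. V = [p*·14.5114 + (1−p*)·3.9709]/1 = 8.8358. B = V − Δ·S = -72.2446.
(0,0): S=86.0000. Δ = (V_up−V_dn)/(S_up−S_dn) = (8.8358−1.8327)/(92.0200−80.8400) = 0.6264. V = [p*·8.8358 + (1−p*)·1.8327]/1 = 5.0649. B = V − Δ·S = -48.8045.
The time-0 hedge costs 5.0649, which is the no-arbitrage price.

(0,0): Delta=0.6264 Bond=-48.8045
(1,0): Delta=0.3779 Bond=-28.7130
(1,1): Delta=0.8811 Bond=-72.2446
(2,0): Delta=0.0000 Bond=0.0000
(2,1): Delta=0.7651 Bond=-62.2115
(2,2): Delta=1.0000 Bond=-83.9500
V0=5.0649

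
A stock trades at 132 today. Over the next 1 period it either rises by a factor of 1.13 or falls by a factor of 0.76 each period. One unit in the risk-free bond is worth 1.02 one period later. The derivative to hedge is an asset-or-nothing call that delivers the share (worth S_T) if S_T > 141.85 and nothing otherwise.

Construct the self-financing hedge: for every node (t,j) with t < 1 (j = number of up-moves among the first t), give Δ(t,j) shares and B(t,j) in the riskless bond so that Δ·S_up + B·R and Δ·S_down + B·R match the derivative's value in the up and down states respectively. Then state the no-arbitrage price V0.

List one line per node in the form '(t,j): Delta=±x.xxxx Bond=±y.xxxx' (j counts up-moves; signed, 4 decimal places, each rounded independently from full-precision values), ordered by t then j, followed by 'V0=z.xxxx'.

Risk-neutral probability p* = (R−d)/(u−d) = (1.02−0.76)/(1.13−0.76) = 0.7027.
Terminal values V(1,·): V(1,0)=0.0000, V(1,1)=149.1600
  t=0,j=0: stock 132.0000 → up 149.1600 (V=149.1600), down 100.3200 (V=0.0000). Price 102.7599; hedge Δ=3.0541, bond B=-300.3752.
Each (Δ,B) replicates both successor values, so the strategy is self-financing and V0 is arbitrage-free.

(0,0): Delta=3.0541 Bond=-300.3752
V0=102.7599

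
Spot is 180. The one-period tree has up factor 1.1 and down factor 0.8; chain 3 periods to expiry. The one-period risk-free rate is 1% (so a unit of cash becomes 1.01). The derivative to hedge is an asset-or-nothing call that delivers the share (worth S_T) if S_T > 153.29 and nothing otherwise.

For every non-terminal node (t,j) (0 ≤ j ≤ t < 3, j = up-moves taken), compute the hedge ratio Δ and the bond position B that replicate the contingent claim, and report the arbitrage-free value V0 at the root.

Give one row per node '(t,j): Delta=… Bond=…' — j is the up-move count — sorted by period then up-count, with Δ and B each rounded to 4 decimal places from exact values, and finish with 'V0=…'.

Since d<R<u, set p* = (R−d)/(u−d) = 0.7000; price each node as the discounted p*-expectation of its children.
Terminal payoffs: V(3,0)=0.0000, V(3,1)=0.0000, V(3,2)=174.2400, V(3,3)=239.5800
Node (2,0) S=115.2000: V=(p*·0.0000+(1−p*)·0.0000)/1.01=0.0000; Δ=(0.0000−0.0000)/(126.7200−92.1600)=0.0000; B=V−Δ·S=0.0000
Node (2,1) S=158.4000: V=(p*·174.2400+(1−p*)·0.0000)/1.01=120.7604; Δ=(174.2400−0.0000)/(174.2400−126.7200)=3.6667; B=V−Δ·S=-460.0396
Node (2,2) S=217.8000: V=(p*·239.5800+(1−p*)·174.2400)/1.01=217.8000; Δ=(239.5800−174.2400)/(239.5800−174.2400)=1.0000; B=V−Δ·S=0.0000
Node (1,0) S=144.0000: V=(p*·120.7604+(1−p*)·0.0000)/1.01=83.6953; Δ=(120.7604−0.0000)/(158.4000−115.2000)=2.7954; B=V−Δ·S=-318.8393
Node (1,1) S=198.0000: V=(p*·217.8000+(1−p*)·120.7604)/1.01=186.8199; Δ=(217.8000−120.7604)/(217.8000−158.4000)=1.6337; B=V−Δ·S=-136.6454
Node (0,0) S=180.0000: V=(p*·186.8199+(1−p*)·83.6953)/1.01=154.3391; Δ=(186.8199−83.6953)/(198.0000−144.0000)=1.9097; B=V−Δ·S=-189.4095
Self-financing check: at every node Δ·S+B equals the discounted successor values.

(0,0): Delta=1.9097 Bond=-189.4095
(1,0): Delta=2.7954 Bond=-318.8393
(1,1): Delta=1.6337 Bond=-136.6454
(2,0): Delta=0.0000 Bond=0.0000
(2,1): Delta=3.6667 Bond=-460.0396
(2,2): Delta=1.0000 Bond=0.0000
V0=154.3391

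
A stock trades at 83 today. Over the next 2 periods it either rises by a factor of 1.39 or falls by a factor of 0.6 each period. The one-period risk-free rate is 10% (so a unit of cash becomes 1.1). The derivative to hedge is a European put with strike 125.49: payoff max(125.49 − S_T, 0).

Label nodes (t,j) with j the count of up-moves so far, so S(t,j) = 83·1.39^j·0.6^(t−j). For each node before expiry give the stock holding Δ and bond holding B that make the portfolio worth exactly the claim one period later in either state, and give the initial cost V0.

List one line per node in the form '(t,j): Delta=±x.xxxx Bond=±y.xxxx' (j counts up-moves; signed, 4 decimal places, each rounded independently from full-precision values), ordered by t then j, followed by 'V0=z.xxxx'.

(0,0): Delta=-0.6940 Bond=89.8564
(1,0): Delta=-1.0000 Bond=114.0818
(1,1): Delta=-0.6174 Bond=90.0029
V0=32.2561

The replicating-portfolio and risk-neutral prices coincide; use p* = (1.1−0.6)/(1.39−0.6) = 0.6329 for the latter.
Payoff layer (t=2): V(2,0)=95.6100, V(2,1)=56.2680, V(2,2)=0.0000
Node (1,0) S=49.8000: V=(p*·56.2680+(1−p*)·95.6100)/1.1=64.2818; Δ=(56.2680−95.6100)/(69.2220−29.8800)=-1.0000; B=V−Δ·S=114.0818
Node (1,1) S=115.3700: V=(p*·0.0000+(1−p*)·56.2680)/1.1=18.7776; Δ=(0.0000−56.2680)/(160.3643−69.2220)=-0.6174; B=V−Δ·S=90.0029
Node (0,0) S=83.0000: V=(p*·18.7776+(1−p*)·64.2818)/1.1=32.2561; Δ=(18.7776−64.2818)/(115.3700−49.8000)=-0.6940; B=V−Δ·S=89.8564
Root portfolio cost Δ·83+B reproduces V0=32.2561.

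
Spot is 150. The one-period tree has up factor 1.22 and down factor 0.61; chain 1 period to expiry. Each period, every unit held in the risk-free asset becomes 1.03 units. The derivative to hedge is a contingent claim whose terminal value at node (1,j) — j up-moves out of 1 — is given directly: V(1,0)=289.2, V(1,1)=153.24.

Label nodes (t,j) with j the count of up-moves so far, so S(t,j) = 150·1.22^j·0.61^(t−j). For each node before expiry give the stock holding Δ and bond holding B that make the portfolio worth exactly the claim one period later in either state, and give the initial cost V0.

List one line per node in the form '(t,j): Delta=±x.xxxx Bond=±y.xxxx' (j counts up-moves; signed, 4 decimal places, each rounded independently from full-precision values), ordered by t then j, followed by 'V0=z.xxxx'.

Since d<R<u, set p* = (R−d)/(u−d) = 0.6885; price each node as the discounted p*-expectation of its children.
Payoff layer (t=1): V(1,0)=289.2000, V(1,1)=153.2400
(0,0): S=150.0000. Δ = (V_up−V_dn)/(S_up−S_dn) = (153.2400−289.2000)/(183.0000−91.5000) = -1.4859. V = [p*·153.2400 + (1−p*)·289.2000]/1.03 = 189.8915. B = V − Δ·S = 412.7767.
Each (Δ,B) replicates both successor values, so the strategy is self-financing and V0 is arbitrage-free.

(0,0): Delta=-1.4859 Bond=412.7767
V0=189.8915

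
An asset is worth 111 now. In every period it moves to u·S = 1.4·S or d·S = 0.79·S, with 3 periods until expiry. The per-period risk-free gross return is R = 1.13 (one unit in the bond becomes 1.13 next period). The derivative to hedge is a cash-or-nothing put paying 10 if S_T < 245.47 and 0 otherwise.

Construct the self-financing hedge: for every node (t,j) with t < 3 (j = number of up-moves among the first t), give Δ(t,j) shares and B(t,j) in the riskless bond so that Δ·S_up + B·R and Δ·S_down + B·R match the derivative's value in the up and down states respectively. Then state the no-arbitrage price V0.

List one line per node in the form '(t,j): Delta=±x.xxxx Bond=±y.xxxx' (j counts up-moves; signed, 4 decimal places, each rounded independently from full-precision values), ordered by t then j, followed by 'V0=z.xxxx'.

The replicating-portfolio and risk-neutral prices coincide; use p* = (1.13−0.79)/(1.4−0.79) = 0.5574 for the latter.
Payoff layer (t=3): V(3,0)=10.0000, V(3,1)=10.0000, V(3,2)=10.0000, V(3,3)=0.0000
  t=2,j=0: stock 69.2751 → up 96.9851 (V=10.0000), down 54.7273 (V=10.0000). Price 8.8496; hedge Δ=0.0000, bond B=8.8496.
  t=2,j=1: stock 122.7660 → up 171.8724 (V=10.0000), down 96.9851 (V=10.0000). Price 8.8496; hedge Δ=0.0000, bond B=8.8496.
  t=2,j=2: stock 217.5600 → up 304.5840 (V=0.0000), down 171.8724 (V=10.0000). Price 3.9170; hedge Δ=-0.0754, bond B=20.3105.
  t=1,j=0: stock 87.6900 → up 122.7660 (V=8.8496), down 69.2751 (V=8.8496). Price 7.8315; hedge Δ=0.0000, bond B=7.8315.
  t=1,j=1: stock 155.4000 → up 217.5600 (V=3.9170), down 122.7660 (V=8.8496). Price 5.3985; hedge Δ=-0.0520, bond B=13.4846.
  t=0,j=0: stock 111.0000 → up 155.4000 (V=5.3985), down 87.6900 (V=7.8315). Price 5.7304; hedge Δ=-0.0359, bond B=9.7189.
The time-0 hedge costs 5.7304, which is the no-arbitrage price.

(0,0): Delta=-0.0359 Bond=9.7189
(1,0): Delta=0.0000 Bond=7.8315
(1,1): Delta=-0.0520 Bond=13.4846
(2,0): Delta=0.0000 Bond=8.8496
(2,1): Delta=0.0000 Bond=8.8496
(2,2): Delta=-0.0754 Bond=20.3105
V0=5.7304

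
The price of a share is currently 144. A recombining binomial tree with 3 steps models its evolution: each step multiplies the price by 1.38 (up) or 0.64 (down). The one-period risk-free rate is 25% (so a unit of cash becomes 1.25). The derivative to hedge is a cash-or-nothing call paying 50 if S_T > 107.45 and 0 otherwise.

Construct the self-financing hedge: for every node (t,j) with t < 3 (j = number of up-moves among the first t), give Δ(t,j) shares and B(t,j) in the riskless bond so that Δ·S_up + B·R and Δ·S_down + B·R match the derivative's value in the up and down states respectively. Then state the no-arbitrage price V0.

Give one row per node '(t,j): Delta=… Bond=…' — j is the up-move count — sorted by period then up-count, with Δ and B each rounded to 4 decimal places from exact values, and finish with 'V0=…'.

The replicating-portfolio and risk-neutral prices coincide; use p* = (1.25−0.64)/(1.38−0.64) = 0.8243 for the latter.
Payoff layer (t=3): V(3,0)=0.0000, V(3,1)=0.0000, V(3,2)=50.0000, V(3,3)=50.0000
(2,0): S=58.9824. Δ = (V_up−V_dn)/(S_up−S_dn) = (0.0000−0.0000)/(81.3957−37.7487) = 0.0000. V = [p*·0.0000 + (1−p*)·0.0000]/1.25 = 0.0000. B = V − Δ·S = 0.0000.
(2,1): S=127.1808. Δ = (V_up−V_dn)/(S_up−S_dn) = (50.0000−0.0000)/(175.5095−81.3957) = 0.5313. V = [p*·50.0000 + (1−p*)·0.0000]/1.25 = 32.9730. B = V − Δ·S = -34.5946.
(2,2): S=274.2336. Δ = (V_up−V_dn)/(S_up−S_dn) = (50.0000−50.0000)/(378.4424−175.5095) = 0.0000. V = [p*·50.0000 + (1−p*)·50.0000]/1.25 = 40.0000. B = V − Δ·S = 40.0000.
(1,0): S=92.1600. Δ = (V_up−V_dn)/(S_up−S_dn) = (32.9730−0.0000)/(127.1808−58.9824) = 0.4835. V = [p*·32.9730 + (1−p*)·0.0000]/1.25 = 21.7443. B = V − Δ·S = -22.8137.
(1,1): S=198.7200. Δ = (V_up−V_dn)/(S_up−S_dn) = (40.0000−32.9730)/(274.2336−127.1808) = 0.0478. V = [p*·40.0000 + (1−p*)·32.9730]/1.25 = 31.0124. B = V − Δ·S = 21.5164.
(0,0): S=144.0000. Δ = (V_up−V_dn)/(S_up−S_dn) = (31.0124−21.7443)/(198.7200−92.1600) = 0.0870. V = [p*·31.0124 + (1−p*)·21.7443]/1.25 = 23.5074. B = V − Δ·S = 10.9830.
Check: Δ(0,0)·S0 + B(0,0) = 23.5074 = V0.

(0,0): Delta=0.0870 Bond=10.9830
(1,0): Delta=0.4835 Bond=-22.8137
(1,1): Delta=0.0478 Bond=21.5164
(2,0): Delta=0.0000 Bond=0.0000
(2,1): Delta=0.5313 Bond=-34.5946
(2,2): Delta=0.0000 Bond=40.0000
V0=23.5074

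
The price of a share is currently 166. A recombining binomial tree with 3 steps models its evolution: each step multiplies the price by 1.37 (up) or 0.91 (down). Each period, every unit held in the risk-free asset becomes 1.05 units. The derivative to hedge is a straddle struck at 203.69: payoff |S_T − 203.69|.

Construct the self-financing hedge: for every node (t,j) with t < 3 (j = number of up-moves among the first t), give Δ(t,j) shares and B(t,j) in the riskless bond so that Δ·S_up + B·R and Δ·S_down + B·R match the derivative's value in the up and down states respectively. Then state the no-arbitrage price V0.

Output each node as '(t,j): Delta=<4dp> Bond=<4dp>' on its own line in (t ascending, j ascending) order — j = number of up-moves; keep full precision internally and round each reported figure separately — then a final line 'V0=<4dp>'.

(0,0): Delta=0.1185 Bond=27.8195
(1,0): Delta=-0.3340 Bond=97.5570
(1,1): Delta=0.8054 Bond=-127.0102
(2,0): Delta=-1.0000 Bond=193.9905
(2,1): Delta=0.6772 Bond=-106.8352
(2,2): Delta=1.0000 Bond=-193.9905
V0=47.4867

Under the risk-neutral measure, an up-move has probability p* = (R−d)/(u−d) = 0.3043 and values discount at R = 1.05.
Payoff layer (t=3): V(3,0)=78.5972, V(3,1)=15.3635, V(3,2)=79.8345, V(3,3)=223.1546
(2,0): S=137.4646. Δ = (V_up−V_dn)/(S_up−S_dn) = (15.3635−78.5972)/(188.3265−125.0928) = -1.0000. V = [p*·15.3635 + (1−p*)·78.5972]/1.05 = 56.5259. B = V − Δ·S = 193.9905.
(2,1): S=206.9522. Δ = (V_up−V_dn)/(S_up−S_dn) = (79.8345−15.3635)/(283.5245−188.3265) = 0.6772. V = [p*·79.8345 + (1−p*)·15.3635]/1.05 = 33.3192. B = V − Δ·S = -106.8352.
(2,2): S=311.5654. Δ = (V_up−V_dn)/(S_up−S_dn) = (223.1546−79.8345)/(426.8446−283.5245) = 1.0000. V = [p*·223.1546 + (1−p*)·79.8345]/1.05 = 117.5749. B = V − Δ·S = -193.9905.
(1,0): S=151.0600. Δ = (V_up−V_dn)/(S_up−S_dn) = (33.3192−56.5259)/(206.9522−137.4646) = -0.3340. V = [p*·33.3192 + (1−p*)·56.5259]/1.05 = 47.1076. B = V − Δ·S = 97.5570.
(1,1): S=227.4200. Δ = (V_up−V_dn)/(S_up−S_dn) = (117.5749−33.3192)/(311.5654−206.9522) = 0.8054. V = [p*·117.5749 + (1−p*)·33.3192]/1.05 = 56.1545. B = V − Δ·S = -127.0102.
(0,0): S=166.0000. Δ = (V_up−V_dn)/(S_up−S_dn) = (56.1545−47.1076)/(227.4200−151.0600) = 0.1185. V = [p*·56.1545 + (1−p*)·47.1076]/1.05 = 47.4867. B = V − Δ·S = 27.8195.
Check: Δ(0,0)·S0 + B(0,0) = 47.4867 = V0.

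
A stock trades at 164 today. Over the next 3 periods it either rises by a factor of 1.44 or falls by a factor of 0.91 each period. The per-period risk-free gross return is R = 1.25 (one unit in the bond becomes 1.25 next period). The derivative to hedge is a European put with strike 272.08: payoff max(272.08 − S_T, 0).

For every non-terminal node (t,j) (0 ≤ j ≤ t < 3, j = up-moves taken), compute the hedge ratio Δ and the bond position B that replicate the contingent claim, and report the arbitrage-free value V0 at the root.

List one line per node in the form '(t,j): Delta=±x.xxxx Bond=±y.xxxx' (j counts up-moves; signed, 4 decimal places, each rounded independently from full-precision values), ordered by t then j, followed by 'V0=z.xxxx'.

Under the risk-neutral measure, an up-move has probability p* = (R−d)/(u−d) = 0.6415 and values discount at R = 1.25.
Terminal values V(3,·): V(3,0)=148.4944, V(3,1)=76.5159, V(3,2)=0.0000, V(3,3)=0.0000
  t=2,j=0: stock 135.8084 → up 195.5641 (V=76.5159), down 123.5856 (V=148.4944). Price 81.8556; hedge Δ=-1.0000, bond B=217.6640.
  t=2,j=1: stock 214.9056 → up 309.4641 (V=0.0000), down 195.5641 (V=76.5159). Price 21.9442; hedge Δ=-0.6718, bond B=166.3138.
  t=2,j=2: stock 340.0704 → up 489.7014 (V=0.0000), down 309.4641 (V=0.0000). Price 0.0000; hedge Δ=0.0000, bond B=0.0000.
  t=1,j=0: stock 149.2400 → up 214.9056 (V=21.9442), down 135.8084 (V=81.8556). Price 34.7375; hedge Δ=-0.7574, bond B=147.7779.
  t=1,j=1: stock 236.1600 → up 340.0704 (V=0.0000), down 214.9056 (V=21.9442). Price 6.2934; hedge Δ=-0.1753, bond B=47.6975.
  t=0,j=0: stock 164.0000 → up 236.1600 (V=6.2934), down 149.2400 (V=34.7375). Price 13.1923; hedge Δ=-0.3272, bond B=66.8603.
Check: Δ(0,0)·S0 + B(0,0) = 13.1923 = V0.

(0,0): Delta=-0.3272 Bond=66.8603
(1,0): Delta=-0.7574 Bond=147.7779
(1,1): Delta=-0.1753 Bond=47.6975
(2,0): Delta=-1.0000 Bond=217.6640
(2,1): Delta=-0.6718 Bond=166.3138
(2,2): Delta=0.0000 Bond=0.0000
V0=13.1923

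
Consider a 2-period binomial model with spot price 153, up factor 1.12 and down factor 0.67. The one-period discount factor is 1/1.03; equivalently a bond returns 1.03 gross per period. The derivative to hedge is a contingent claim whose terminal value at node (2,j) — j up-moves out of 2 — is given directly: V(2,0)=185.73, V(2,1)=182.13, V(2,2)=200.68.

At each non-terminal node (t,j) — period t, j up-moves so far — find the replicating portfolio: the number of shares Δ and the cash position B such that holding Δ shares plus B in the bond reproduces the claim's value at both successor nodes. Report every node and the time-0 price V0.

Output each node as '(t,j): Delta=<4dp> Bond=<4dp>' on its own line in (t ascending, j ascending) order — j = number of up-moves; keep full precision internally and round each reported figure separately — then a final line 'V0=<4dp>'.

Risk-neutral probability p* = (R−d)/(u−d) = (1.03−0.67)/(1.12−0.67) = 0.8000.
Payoff layer (t=2): V(2,0)=185.7300, V(2,1)=182.1300, V(2,2)=200.6800
Node (1,0) S=102.5100: V=(p*·182.1300+(1−p*)·185.7300)/1.03=177.5243; Δ=(182.1300−185.7300)/(114.8112−68.6817)=-0.0780; B=V−Δ·S=185.5243
Node (1,1) S=171.3600: V=(p*·200.6800+(1−p*)·182.1300)/1.03=191.2330; Δ=(200.6800−182.1300)/(191.9232−114.8112)=0.2406; B=V−Δ·S=150.0108
Node (0,0) S=153.0000: V=(p*·191.2330+(1−p*)·177.5243)/1.03=183.0012; Δ=(191.2330−177.5243)/(171.3600−102.5100)=0.1991; B=V−Δ·S=152.5374
Root portfolio cost Δ·153+B reproduces V0=183.0012.

(0,0): Delta=0.1991 Bond=152.5374
(1,0): Delta=-0.0780 Bond=185.5243
(1,1): Delta=0.2406 Bond=150.0108
V0=183.0012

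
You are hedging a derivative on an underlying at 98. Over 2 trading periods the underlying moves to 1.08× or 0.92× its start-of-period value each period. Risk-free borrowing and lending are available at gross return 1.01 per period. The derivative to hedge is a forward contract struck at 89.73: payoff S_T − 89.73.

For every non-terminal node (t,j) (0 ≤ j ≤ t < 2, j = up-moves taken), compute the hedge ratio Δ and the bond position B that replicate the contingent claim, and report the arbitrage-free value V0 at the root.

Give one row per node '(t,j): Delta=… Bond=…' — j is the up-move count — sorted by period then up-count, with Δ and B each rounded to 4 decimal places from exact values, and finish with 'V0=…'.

The replicating-portfolio and risk-neutral prices coincide; use p* = (1.01−0.92)/(1.08−0.92) = 0.5625 for the latter.
At expiry t=2: V(2,0)=-6.7828, V(2,1)=7.6428, V(2,2)=24.5772
  t=1,j=0: stock 90.1600 → up 97.3728 (V=7.6428), down 82.9472 (V=-6.7828). Price 1.3184; hedge Δ=1.0000, bond B=-88.8416.
  t=1,j=1: stock 105.8400 → up 114.3072 (V=24.5772), down 97.3728 (V=7.6428). Price 16.9984; hedge Δ=1.0000, bond B=-88.8416.
  t=0,j=0: stock 98.0000 → up 105.8400 (V=16.9984), down 90.1600 (V=1.3184). Price 10.0380; hedge Δ=1.0000, bond B=-87.9620.
Self-financing check: at every node Δ·S+B equals the discounted successor values.

(0,0): Delta=1.0000 Bond=-87.9620
(1,0): Delta=1.0000 Bond=-88.8416
(1,1): Delta=1.0000 Bond=-88.8416
V0=10.0380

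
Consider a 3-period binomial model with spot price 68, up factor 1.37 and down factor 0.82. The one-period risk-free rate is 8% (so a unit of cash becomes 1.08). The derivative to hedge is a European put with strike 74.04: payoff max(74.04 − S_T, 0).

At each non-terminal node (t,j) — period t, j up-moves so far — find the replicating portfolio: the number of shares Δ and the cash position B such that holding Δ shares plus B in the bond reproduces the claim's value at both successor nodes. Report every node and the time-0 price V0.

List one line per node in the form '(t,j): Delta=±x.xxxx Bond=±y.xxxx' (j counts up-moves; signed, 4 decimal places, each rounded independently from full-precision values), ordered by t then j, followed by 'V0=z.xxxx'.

Under the risk-neutral measure, an up-move has probability p* = (R−d)/(u−d) = 0.4727 and values discount at R = 1.08.
At expiry t=3: V(3,0)=36.5470, V(3,1)=11.3992, V(3,2)=0.0000, V(3,3)=0.0000
Node (2,0) S=45.7232: V=(p*·11.3992+(1−p*)·36.5470)/1.08=22.8324; Δ=(11.3992−36.5470)/(62.6408−37.4930)=-1.0000; B=V−Δ·S=68.5556
Node (2,1) S=76.3912: V=(p*·0.0000+(1−p*)·11.3992)/1.08=5.5653; Δ=(0.0000−11.3992)/(104.6559−62.6408)=-0.2713; B=V−Δ·S=26.2911
Node (2,2) S=127.6292: V=(p*·0.0000+(1−p*)·0.0000)/1.08=0.0000; Δ=(0.0000−0.0000)/(174.8520−104.6559)=0.0000; B=V−Δ·S=0.0000
Node (1,0) S=55.7600: V=(p*·5.5653+(1−p*)·22.8324)/1.08=13.5831; Δ=(5.5653−22.8324)/(76.3912−45.7232)=-0.5630; B=V−Δ·S=44.9778
Node (1,1) S=93.1600: V=(p*·0.0000+(1−p*)·5.5653)/1.08=2.7171; Δ=(0.0000−5.5653)/(127.6292−76.3912)=-0.1086; B=V−Δ·S=12.8357
Node (0,0) S=68.0000: V=(p*·2.7171+(1−p*)·13.5831)/1.08=7.8208; Δ=(2.7171−13.5831)/(93.1600−55.7600)=-0.2905; B=V−Δ·S=27.5772
Check: Δ(0,0)·S0 + B(0,0) = 7.8208 = V0.

(0,0): Delta=-0.2905 Bond=27.5772
(1,0): Delta=-0.5630 Bond=44.9778
(1,1): Delta=-0.1086 Bond=12.8357
(2,0): Delta=-1.0000 Bond=68.5556
(2,1): Delta=-0.2713 Bond=26.2911
(2,2): Delta=0.0000 Bond=0.0000
V0=7.8208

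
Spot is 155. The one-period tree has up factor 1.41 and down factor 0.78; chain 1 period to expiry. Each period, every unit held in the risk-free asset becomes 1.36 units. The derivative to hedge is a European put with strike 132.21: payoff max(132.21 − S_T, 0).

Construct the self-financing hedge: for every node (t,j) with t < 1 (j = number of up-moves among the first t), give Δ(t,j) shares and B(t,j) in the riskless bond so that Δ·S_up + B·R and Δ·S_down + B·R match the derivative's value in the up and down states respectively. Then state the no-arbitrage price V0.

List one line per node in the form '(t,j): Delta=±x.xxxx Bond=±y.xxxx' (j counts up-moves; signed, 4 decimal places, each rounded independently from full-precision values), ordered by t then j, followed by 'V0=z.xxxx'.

(0,0): Delta=-0.1158 Bond=18.6124
V0=0.6600

Under the risk-neutral measure, an up-move has probability p* = (R−d)/(u−d) = 0.9206 and values discount at R = 1.36.
At expiry t=1: V(1,0)=11.3100, V(1,1)=0.0000
  t=0,j=0: stock 155.0000 → up 218.5500 (V=0.0000), down 120.9000 (V=11.3100). Price 0.6600; hedge Δ=-0.1158, bond B=18.6124.
Each (Δ,B) replicates both successor values, so the strategy is self-financing and V0 is arbitrage-free.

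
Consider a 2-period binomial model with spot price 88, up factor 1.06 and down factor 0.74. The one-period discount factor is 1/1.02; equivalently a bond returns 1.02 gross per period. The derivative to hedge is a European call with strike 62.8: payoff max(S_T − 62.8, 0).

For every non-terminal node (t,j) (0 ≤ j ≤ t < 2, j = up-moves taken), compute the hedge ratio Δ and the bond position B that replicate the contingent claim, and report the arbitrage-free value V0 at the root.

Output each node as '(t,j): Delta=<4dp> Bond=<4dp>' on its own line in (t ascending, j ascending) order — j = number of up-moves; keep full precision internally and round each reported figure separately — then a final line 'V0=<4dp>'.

Risk-neutral probability p* = (R−d)/(u−d) = (1.02−0.74)/(1.06−0.74) = 0.8750.
At expiry t=2: V(2,0)=0.0000, V(2,1)=6.2272, V(2,2)=36.0768
  t=1,j=0: stock 65.1200 → up 69.0272 (V=6.2272), down 48.1888 (V=0.0000). Price 5.3420; hedge Δ=0.2988, bond B=-14.1180.
  t=1,j=1: stock 93.2800 → up 98.8768 (V=36.0768), down 69.0272 (V=6.2272). Price 31.7114; hedge Δ=1.0000, bond B=-61.5686.
  t=0,j=0: stock 88.0000 → up 93.2800 (V=31.7114), down 65.1200 (V=5.3420). Price 27.8580; hedge Δ=0.9364, bond B=-54.5464.
Root portfolio cost Δ·88+B reproduces V0=27.8580.

(0,0): Delta=0.9364 Bond=-54.5464
(1,0): Delta=0.2988 Bond=-14.1180
(1,1): Delta=1.0000 Bond=-61.5686
V0=27.8580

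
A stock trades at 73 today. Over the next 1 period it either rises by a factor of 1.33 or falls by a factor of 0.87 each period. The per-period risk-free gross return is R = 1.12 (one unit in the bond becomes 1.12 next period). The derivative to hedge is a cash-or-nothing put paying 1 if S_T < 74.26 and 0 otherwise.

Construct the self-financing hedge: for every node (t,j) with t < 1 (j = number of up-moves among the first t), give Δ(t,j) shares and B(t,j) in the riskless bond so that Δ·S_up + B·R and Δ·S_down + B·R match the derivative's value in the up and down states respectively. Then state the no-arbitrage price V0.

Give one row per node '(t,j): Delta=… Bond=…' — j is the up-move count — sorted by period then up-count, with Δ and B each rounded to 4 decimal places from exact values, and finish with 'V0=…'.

(0,0): Delta=-0.0298 Bond=2.5815
V0=0.4076

Under the risk-neutral measure, an up-move has probability p* = (R−d)/(u−d) = 0.5435 and values discount at R = 1.12.
Terminal payoffs: V(1,0)=1.0000, V(1,1)=0.0000
Node (0,0) S=73.0000: V=(p*·0.0000+(1−p*)·1.0000)/1.12=0.4076; Δ=(0.0000−1.0000)/(97.0900−63.5100)=-0.0298; B=V−Δ·S=2.5815
Each (Δ,B) replicates both successor values, so the strategy is self-financing and V0 is arbitrage-free.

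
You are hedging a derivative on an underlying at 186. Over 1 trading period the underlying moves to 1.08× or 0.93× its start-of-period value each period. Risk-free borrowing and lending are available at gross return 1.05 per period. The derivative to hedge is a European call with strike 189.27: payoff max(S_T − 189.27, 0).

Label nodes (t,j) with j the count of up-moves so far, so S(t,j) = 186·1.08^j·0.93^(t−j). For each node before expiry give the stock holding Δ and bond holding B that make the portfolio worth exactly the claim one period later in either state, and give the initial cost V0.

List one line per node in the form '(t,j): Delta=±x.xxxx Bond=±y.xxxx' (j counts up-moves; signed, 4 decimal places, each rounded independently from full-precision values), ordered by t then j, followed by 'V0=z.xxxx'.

(0,0): Delta=0.4161 Bond=-68.5543
V0=8.8457

Under the risk-neutral measure, an up-move has probability p* = (R−d)/(u−d) = 0.8000 and values discount at R = 1.05.
Payoff layer (t=1): V(1,0)=0.0000, V(1,1)=11.6100
  t=0,j=0: stock 186.0000 → up 200.8800 (V=11.6100), down 172.9800 (V=0.0000). Price 8.8457; hedge Δ=0.4161, bond B=-68.5543.
Self-financing check: at every node Δ·S+B equals the discounted successor values.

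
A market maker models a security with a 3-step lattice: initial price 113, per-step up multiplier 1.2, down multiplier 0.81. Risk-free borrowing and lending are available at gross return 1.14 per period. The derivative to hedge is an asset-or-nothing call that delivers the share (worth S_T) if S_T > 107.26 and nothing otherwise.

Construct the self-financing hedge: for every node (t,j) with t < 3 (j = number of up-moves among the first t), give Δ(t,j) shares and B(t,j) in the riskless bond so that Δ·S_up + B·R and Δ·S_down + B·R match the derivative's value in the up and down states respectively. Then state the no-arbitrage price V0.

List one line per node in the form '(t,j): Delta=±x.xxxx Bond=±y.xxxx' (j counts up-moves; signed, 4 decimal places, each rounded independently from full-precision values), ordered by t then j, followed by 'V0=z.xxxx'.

Under the risk-neutral measure, an up-move has probability p* = (R−d)/(u−d) = 0.8462 and values discount at R = 1.14.
At expiry t=3: V(3,0)=0.0000, V(3,1)=0.0000, V(3,2)=131.8032, V(3,3)=195.2640
Node (2,0) S=74.1393: V=(p*·0.0000+(1−p*)·0.0000)/1.14=0.0000; Δ=(0.0000−0.0000)/(88.9672−60.0528)=0.0000; B=V−Δ·S=0.0000
Node (2,1) S=109.8360: V=(p*·131.8032+(1−p*)·0.0000)/1.14=97.8296; Δ=(131.8032−0.0000)/(131.8032−88.9672)=3.0769; B=V−Δ·S=-240.1273
Node (2,2) S=162.7200: V=(p*·195.2640+(1−p*)·131.8032)/1.14=162.7200; Δ=(195.2640−131.8032)/(195.2640−131.8032)=1.0000; B=V−Δ·S=0.0000
Node (1,0) S=91.5300: V=(p*·97.8296+(1−p*)·0.0000)/1.14=72.6131; Δ=(97.8296−0.0000)/(109.8360−74.1393)=2.7406; B=V−Δ·S=-178.2321
Node (1,1) S=135.6000: V=(p*·162.7200+(1−p*)·97.8296)/1.14=133.9797; Δ=(162.7200−97.8296)/(162.7200−109.8360)=1.2270; B=V−Δ·S=-32.4058
Node (0,0) S=113.0000: V=(p*·133.9797+(1−p*)·72.6131)/1.14=109.2445; Δ=(133.9797−72.6131)/(135.6000−91.5300)=1.3925; B=V−Δ·S=-48.1058
Each (Δ,B) replicates both successor values, so the strategy is self-financing and V0 is arbitrage-free.

(0,0): Delta=1.3925 Bond=-48.1058
(1,0): Delta=2.7406 Bond=-178.2321
(1,1): Delta=1.2270 Bond=-32.4058
(2,0): Delta=0.0000 Bond=0.0000
(2,1): Delta=3.0769 Bond=-240.1273
(2,2): Delta=1.0000 Bond=0.0000
V0=109.2445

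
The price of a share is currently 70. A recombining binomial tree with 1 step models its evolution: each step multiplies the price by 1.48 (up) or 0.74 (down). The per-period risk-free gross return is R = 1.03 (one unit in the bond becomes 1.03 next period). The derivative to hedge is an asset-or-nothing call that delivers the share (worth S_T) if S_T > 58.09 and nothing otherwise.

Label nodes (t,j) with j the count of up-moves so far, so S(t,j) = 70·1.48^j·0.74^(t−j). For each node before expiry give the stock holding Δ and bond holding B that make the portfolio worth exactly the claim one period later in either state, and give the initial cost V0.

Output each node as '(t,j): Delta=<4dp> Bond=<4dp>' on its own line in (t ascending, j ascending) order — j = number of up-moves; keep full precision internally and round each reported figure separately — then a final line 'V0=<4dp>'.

Under the risk-neutral measure, an up-move has probability p* = (R−d)/(u−d) = 0.3919 and values discount at R = 1.03.
Terminal payoffs: V(1,0)=0.0000, V(1,1)=103.6000
Node (0,0) S=70.0000: V=(p*·103.6000+(1−p*)·0.0000)/1.03=39.4175; Δ=(103.6000−0.0000)/(103.6000−51.8000)=2.0000; B=V−Δ·S=-100.5825
Root portfolio cost Δ·70+B reproduces V0=39.4175.

(0,0): Delta=2.0000 Bond=-100.5825
V0=39.4175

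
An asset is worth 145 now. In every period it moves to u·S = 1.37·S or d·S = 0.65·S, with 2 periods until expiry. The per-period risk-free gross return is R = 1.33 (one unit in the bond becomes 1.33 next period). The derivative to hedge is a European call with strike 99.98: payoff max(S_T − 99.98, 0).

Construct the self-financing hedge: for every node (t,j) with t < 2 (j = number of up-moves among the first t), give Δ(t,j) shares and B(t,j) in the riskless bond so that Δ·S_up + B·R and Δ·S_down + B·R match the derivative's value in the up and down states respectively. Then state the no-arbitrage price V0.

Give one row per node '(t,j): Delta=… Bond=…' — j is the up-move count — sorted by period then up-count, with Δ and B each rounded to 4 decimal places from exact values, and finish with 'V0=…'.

Since d<R<u, set p* = (R−d)/(u−d) = 0.9444; price each node as the discounted p*-expectation of its children.
Terminal payoffs: V(2,0)=0.0000, V(2,1)=29.1425, V(2,2)=172.1705
Node (1,0) S=94.2500: V=(p*·29.1425+(1−p*)·0.0000)/1.33=20.6943; Δ=(29.1425−0.0000)/(129.1225−61.2625)=0.4295; B=V−Δ·S=-19.7814
Node (1,1) S=198.6500: V=(p*·172.1705+(1−p*)·29.1425)/1.33=123.4771; Δ=(172.1705−29.1425)/(272.1505−129.1225)=1.0000; B=V−Δ·S=-75.1729
Node (0,0) S=145.0000: V=(p*·123.4771+(1−p*)·20.6943)/1.33=88.5466; Δ=(123.4771−20.6943)/(198.6500−94.2500)=0.9845; B=V−Δ·S=-54.2072
Self-financing check: at every node Δ·S+B equals the discounted successor values.

(0,0): Delta=0.9845 Bond=-54.2072
(1,0): Delta=0.4295 Bond=-19.7814
(1,1): Delta=1.0000 Bond=-75.1729
V0=88.5466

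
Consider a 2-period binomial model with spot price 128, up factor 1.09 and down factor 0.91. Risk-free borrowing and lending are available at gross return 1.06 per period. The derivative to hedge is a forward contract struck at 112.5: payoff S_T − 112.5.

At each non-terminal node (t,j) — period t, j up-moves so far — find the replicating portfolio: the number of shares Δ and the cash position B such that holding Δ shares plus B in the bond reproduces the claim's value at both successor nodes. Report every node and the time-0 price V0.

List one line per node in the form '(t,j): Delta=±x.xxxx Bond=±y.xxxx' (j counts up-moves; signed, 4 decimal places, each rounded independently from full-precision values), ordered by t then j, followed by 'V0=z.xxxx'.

(0,0): Delta=1.0000 Bond=-100.1246
(1,0): Delta=1.0000 Bond=-106.1321
(1,1): Delta=1.0000 Bond=-106.1321
V0=27.8754

No-arbitrage ⇒ martingale measure with p* = (R−d)/(u−d) = 0.8333.
Payoff layer (t=2): V(2,0)=-6.5032, V(2,1)=14.4632, V(2,2)=39.5768
  t=1,j=0: stock 116.4800 → up 126.9632 (V=14.4632), down 105.9968 (V=-6.5032). Price 10.3479; hedge Δ=1.0000, bond B=-106.1321.
  t=1,j=1: stock 139.5200 → up 152.0768 (V=39.5768), down 126.9632 (V=14.4632). Price 33.3879; hedge Δ=1.0000, bond B=-106.1321.
  t=0,j=0: stock 128.0000 → up 139.5200 (V=33.3879), down 116.4800 (V=10.3479). Price 27.8754; hedge Δ=1.0000, bond B=-100.1246.
Self-financing check: at every node Δ·S+B equals the discounted successor values.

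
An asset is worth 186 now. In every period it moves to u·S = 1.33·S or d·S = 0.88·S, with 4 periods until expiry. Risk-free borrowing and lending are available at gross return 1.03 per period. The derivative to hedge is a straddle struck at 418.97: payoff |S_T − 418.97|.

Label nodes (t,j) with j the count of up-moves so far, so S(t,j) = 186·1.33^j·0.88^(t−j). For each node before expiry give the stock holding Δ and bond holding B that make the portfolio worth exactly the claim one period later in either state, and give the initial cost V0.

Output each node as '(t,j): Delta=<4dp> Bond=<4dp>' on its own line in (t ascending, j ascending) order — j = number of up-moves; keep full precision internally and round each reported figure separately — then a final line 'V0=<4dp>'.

(0,0): Delta=-0.8680 Bond=351.2676
(1,0): Delta=-1.0000 Bond=383.4169
(1,1): Delta=-0.6932 Bond=318.5832
(2,0): Delta=-1.0000 Bond=394.9194
(2,1): Delta=-1.0000 Bond=394.9194
(2,2): Delta=-0.2873 Bond=194.5831
(3,0): Delta=-1.0000 Bond=406.7670
(3,1): Delta=-1.0000 Bond=406.7670
(3,2): Delta=-1.0000 Bond=406.7670
(3,3): Delta=0.6558 Bond=-212.2721
V0=189.8259

Risk-neutral probability p* = (R−d)/(u−d) = (1.03−0.88)/(1.33−0.88) = 0.3333.
Terminal values V(4,·): V(4,0)=307.4267, V(4,1)=250.3875, V(4,2)=164.1805, V(4,3)=33.8904, V(4,4)=163.0253
(3,0): S=126.7538. Δ = (V_up−V_dn)/(S_up−S_dn) = (250.3875−307.4267)/(168.5825−111.5433) = -1.0000. V = [p*·250.3875 + (1−p*)·307.4267]/1.03 = 280.0132. B = V − Δ·S = 406.7670.
(3,1): S=191.5711. Δ = (V_up−V_dn)/(S_up−S_dn) = (164.1805−250.3875)/(254.7895−168.5825) = -1.0000. V = [p*·164.1805 + (1−p*)·250.3875]/1.03 = 215.1959. B = V − Δ·S = 406.7670.
(3,2): S=289.5336. Δ = (V_up−V_dn)/(S_up−S_dn) = (33.8904−164.1805)/(385.0796−254.7895) = -1.0000. V = [p*·33.8904 + (1−p*)·164.1805]/1.03 = 117.2334. B = V − Δ·S = 406.7670.
(3,3): S=437.5905. Δ = (V_up−V_dn)/(S_up−S_dn) = (163.0253−33.8904)/(581.9953−385.0796) = 0.6558. V = [p*·163.0253 + (1−p*)·33.8904]/1.03 = 74.6945. B = V − Δ·S = -212.2721.
(2,0): S=144.0384. Δ = (V_up−V_dn)/(S_up−S_dn) = (215.1959−280.0132)/(191.5711−126.7538) = -1.0000. V = [p*·215.1959 + (1−p*)·280.0132]/1.03 = 250.8810. B = V − Δ·S = 394.9194.
(2,1): S=217.6944. Δ = (V_up−V_dn)/(S_up−S_dn) = (117.2334−215.1959)/(289.5336−191.5711) = -1.0000. V = [p*·117.2334 + (1−p*)·215.1959]/1.03 = 177.2250. B = V − Δ·S = 394.9194.
(2,2): S=329.0154. Δ = (V_up−V_dn)/(S_up−S_dn) = (74.6945−117.2334)/(437.5905−289.5336) = -0.2873. V = [p*·74.6945 + (1−p*)·117.2334]/1.03 = 100.0522. B = V − Δ·S = 194.5831.
(1,0): S=163.6800. Δ = (V_up−V_dn)/(S_up−S_dn) = (177.2250−250.8810)/(217.6944−144.0384) = -1.0000. V = [p*·177.2250 + (1−p*)·250.8810]/1.03 = 219.7369. B = V − Δ·S = 383.4169.
(1,1): S=247.3800. Δ = (V_up−V_dn)/(S_up−S_dn) = (100.0522−177.2250)/(329.0154−217.6944) = -0.6932. V = [p*·100.0522 + (1−p*)·177.2250]/1.03 = 147.0881. B = V − Δ·S = 318.5832.
(0,0): S=186.0000. Δ = (V_up−V_dn)/(S_up−S_dn) = (147.0881−219.7369)/(247.3800−163.6800) = -0.8680. V = [p*·147.0881 + (1−p*)·219.7369]/1.03 = 189.8259. B = V − Δ·S = 351.2676.
Root portfolio cost Δ·186+B reproduces V0=189.8259.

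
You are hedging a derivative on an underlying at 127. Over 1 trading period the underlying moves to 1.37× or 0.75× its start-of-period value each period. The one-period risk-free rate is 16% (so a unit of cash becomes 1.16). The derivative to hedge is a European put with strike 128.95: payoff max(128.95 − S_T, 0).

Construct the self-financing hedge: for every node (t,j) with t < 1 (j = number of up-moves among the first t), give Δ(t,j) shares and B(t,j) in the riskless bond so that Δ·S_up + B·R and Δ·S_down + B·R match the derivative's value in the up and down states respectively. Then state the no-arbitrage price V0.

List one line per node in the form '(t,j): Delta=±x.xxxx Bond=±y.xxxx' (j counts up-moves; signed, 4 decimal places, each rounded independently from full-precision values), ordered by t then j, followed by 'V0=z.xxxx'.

The replicating-portfolio and risk-neutral prices coincide; use p* = (1.16−0.75)/(1.37−0.75) = 0.6613 for the latter.
Terminal values V(1,·): V(1,0)=33.7000, V(1,1)=0.0000
(0,0): S=127.0000. Δ = (V_up−V_dn)/(S_up−S_dn) = (0.0000−33.7000)/(173.9900−95.2500) = -0.4280. V = [p*·0.0000 + (1−p*)·33.7000]/1.16 = 9.8401. B = V − Δ·S = 64.1949.
Root portfolio cost Δ·127+B reproduces V0=9.8401.

(0,0): Delta=-0.4280 Bond=64.1949
V0=9.8401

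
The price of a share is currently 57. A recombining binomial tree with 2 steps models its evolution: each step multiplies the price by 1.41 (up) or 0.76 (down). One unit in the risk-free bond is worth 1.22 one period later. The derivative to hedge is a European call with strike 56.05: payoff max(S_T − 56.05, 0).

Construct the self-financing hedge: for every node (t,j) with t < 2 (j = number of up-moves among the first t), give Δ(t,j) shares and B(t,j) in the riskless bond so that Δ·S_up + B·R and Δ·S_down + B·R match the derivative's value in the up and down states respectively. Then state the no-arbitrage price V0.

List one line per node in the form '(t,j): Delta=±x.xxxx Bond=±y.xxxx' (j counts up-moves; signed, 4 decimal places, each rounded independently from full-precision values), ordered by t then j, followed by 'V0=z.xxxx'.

(0,0): Delta=0.8504 Bond=-27.8055
(1,0): Delta=0.1787 Bond=-4.8218
(1,1): Delta=1.0000 Bond=-45.9426
V0=20.6697

Since d<R<u, set p* = (R−d)/(u−d) = 0.7077; price each node as the discounted p*-expectation of its children.
Payoff layer (t=2): V(2,0)=0.0000, V(2,1)=5.0312, V(2,2)=57.2717
  t=1,j=0: stock 43.3200 → up 61.0812 (V=5.0312), down 32.9232 (V=0.0000). Price 2.9185; hedge Δ=0.1787, bond B=-4.8218.
  t=1,j=1: stock 80.3700 → up 113.3217 (V=57.2717), down 61.0812 (V=5.0312). Price 34.4274; hedge Δ=1.0000, bond B=-45.9426.
  t=0,j=0: stock 57.0000 → up 80.3700 (V=34.4274), down 43.3200 (V=2.9185). Price 20.6697; hedge Δ=0.8504, bond B=-27.8055.
Root portfolio cost Δ·57+B reproduces V0=20.6697.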